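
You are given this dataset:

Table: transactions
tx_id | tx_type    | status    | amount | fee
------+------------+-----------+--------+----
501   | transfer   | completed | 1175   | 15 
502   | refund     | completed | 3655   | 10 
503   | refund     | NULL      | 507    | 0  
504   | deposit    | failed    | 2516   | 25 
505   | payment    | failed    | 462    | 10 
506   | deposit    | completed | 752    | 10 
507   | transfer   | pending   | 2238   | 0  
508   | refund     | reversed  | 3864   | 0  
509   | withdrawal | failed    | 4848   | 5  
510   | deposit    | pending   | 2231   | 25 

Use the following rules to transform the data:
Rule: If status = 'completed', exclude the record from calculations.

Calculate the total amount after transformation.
16666

Step 1: Identify records where status = 'completed'
Step 2: The excluded records sum to 5582
Step 3: Original total amount = 22248
Step 4: Remaining total = 22248 - 5582 = 16666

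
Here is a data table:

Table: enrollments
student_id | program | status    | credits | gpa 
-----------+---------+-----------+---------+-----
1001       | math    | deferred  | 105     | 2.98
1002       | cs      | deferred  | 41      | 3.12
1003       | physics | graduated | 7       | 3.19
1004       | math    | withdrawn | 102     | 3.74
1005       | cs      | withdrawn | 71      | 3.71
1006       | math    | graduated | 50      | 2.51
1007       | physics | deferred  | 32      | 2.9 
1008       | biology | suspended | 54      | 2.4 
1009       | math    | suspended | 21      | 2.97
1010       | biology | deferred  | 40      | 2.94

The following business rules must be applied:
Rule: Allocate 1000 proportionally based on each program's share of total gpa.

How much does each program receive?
biology: 175.31, cs: 224.23, math: 400.53, physics: 199.93

Step 1: Calculate total gpa = 30.46
Step 2: Calculate each program's proportion:
  biology: 5.34/30.46 = 17.53% → 175.31
  cs: 6.83/30.46 = 22.42% → 224.23
  math: 12.2/30.46 = 40.05% → 400.53
  physics: 6.09/30.46 = 19.99% → 199.93
Step 3: Verify: sum of allocations ≈ 1000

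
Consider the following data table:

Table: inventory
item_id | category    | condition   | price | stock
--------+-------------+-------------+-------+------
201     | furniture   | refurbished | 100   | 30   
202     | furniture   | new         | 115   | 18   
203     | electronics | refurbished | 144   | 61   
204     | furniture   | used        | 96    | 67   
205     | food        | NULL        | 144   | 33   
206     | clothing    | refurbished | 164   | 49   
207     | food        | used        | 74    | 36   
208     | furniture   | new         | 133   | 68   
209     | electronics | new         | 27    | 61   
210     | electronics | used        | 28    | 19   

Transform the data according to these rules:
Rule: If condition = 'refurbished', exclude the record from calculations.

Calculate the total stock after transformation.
302

Step 1: Identify records where condition = 'refurbished'
Step 2: The excluded records sum to 140
Step 3: Original total stock = 442
Step 4: Remaining total = 442 - 140 = 302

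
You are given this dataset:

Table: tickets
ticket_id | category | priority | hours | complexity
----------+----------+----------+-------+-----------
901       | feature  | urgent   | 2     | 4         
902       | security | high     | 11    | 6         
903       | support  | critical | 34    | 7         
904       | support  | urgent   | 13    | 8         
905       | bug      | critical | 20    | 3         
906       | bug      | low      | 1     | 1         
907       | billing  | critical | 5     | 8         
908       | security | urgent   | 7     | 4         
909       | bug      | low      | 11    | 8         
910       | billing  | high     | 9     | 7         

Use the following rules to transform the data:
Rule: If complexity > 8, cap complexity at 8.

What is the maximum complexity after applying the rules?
8

Step 1: Original maximum complexity = 8
Step 2: Check cap of 8 against maximum
Step 3: No records exceed the cap (max 8 <= cap 8), so no capping applies
Step 4: Maximum after transformation = 8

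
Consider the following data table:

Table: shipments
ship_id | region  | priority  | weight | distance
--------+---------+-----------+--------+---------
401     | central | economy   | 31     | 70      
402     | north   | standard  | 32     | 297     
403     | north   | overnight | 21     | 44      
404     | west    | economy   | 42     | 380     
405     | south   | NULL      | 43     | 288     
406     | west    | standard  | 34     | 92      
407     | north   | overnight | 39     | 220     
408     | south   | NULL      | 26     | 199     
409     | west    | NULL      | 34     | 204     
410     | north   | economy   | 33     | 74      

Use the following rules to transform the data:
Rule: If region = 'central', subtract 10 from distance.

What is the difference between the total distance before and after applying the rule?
10

Step 1: Original sum of distance = 1868
Step 2: 1 records have region = 'central'
Step 3: Each affected record changes by -10
Step 4: Total change = 1 × -10 = -10
Step 5: New sum = 1868 + -10 = 1858
Step 6: Difference = |1858 - 1868| = 10
        (Sum decreased by 10)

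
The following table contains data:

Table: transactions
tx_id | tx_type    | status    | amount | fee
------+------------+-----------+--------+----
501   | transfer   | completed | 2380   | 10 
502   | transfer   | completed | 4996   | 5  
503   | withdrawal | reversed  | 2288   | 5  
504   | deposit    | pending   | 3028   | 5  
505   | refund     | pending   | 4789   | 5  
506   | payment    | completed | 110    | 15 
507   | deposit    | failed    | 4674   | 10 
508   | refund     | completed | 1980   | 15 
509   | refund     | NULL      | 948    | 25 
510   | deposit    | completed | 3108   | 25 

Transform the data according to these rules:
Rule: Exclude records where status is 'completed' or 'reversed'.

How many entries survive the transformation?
4

Step 1: Count records to exclude
  - 5 (completed) + 1 (reversed) = 6 records
Step 2: Total records: 10
Step 3: Remaining = 10 - 6 = 4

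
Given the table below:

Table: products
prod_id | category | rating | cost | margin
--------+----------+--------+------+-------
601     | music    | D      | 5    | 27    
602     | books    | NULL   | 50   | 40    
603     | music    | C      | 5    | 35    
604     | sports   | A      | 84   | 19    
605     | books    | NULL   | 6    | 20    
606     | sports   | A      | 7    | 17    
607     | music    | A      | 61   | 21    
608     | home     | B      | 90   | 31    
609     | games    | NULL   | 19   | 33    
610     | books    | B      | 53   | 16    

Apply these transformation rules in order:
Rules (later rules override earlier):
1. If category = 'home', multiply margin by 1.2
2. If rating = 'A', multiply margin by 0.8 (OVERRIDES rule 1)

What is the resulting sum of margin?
253.8

Step 1: Rule 2 takes priority for records with rating = 'A'
  - 3 records: 57 × 0.8 = 45.6
Step 2: Rule 1 applies to remaining records with category = 'home'
  - 1 records: 31 × 1.2 = 37.2
Step 3: Other records unchanged: 171
Step 4: Final sum = 45.6 + 37.2 + 171 = 253.8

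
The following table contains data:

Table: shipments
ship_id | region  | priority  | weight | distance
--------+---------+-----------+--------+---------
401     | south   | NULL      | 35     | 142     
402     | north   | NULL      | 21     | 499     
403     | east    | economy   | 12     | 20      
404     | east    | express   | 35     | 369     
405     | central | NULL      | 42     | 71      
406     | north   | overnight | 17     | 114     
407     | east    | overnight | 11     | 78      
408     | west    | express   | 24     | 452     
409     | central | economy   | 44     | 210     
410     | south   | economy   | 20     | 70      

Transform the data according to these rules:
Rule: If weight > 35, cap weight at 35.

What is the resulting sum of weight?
245

Step 1: 2 records have weight > 35
Step 2: These records originally summed to 86
Step 3: After capping: 2 × 35 = 70
Step 4: Unaffected records sum: 175
Step 5: Final sum = 70 + 175 = 245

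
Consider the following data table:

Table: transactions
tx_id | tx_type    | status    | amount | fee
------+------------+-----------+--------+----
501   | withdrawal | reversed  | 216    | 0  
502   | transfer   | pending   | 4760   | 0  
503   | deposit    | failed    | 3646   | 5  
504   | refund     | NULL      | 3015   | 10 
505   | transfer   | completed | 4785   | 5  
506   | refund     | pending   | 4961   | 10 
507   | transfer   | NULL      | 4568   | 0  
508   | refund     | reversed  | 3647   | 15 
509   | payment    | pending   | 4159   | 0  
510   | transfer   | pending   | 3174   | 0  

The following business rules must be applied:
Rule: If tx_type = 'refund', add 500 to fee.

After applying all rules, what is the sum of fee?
1545

Step 1: Count records where tx_type = 'refund': 3
Step 2: Total bonus added: 3 × 500 = 1500
Step 3: Original sum of fee: 45
Step 4: Final sum = 45 + 1500 = 1545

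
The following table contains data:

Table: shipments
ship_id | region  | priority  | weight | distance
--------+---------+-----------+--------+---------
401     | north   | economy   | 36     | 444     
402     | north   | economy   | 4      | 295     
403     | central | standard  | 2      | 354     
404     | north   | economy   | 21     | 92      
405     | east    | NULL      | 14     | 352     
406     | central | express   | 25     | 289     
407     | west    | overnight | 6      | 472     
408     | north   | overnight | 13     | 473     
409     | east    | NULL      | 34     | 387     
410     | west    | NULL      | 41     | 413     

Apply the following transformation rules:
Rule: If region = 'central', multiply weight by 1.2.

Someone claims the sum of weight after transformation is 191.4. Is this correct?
No, the correct result is 201.4.

Step 1: Calculate the correct sum after transformation
Step 2: Apply multiplier 1.2 to records where region = 'central'
Step 3: Correct result = 201.4
Step 4: Claimed result = 191.4
Step 5: 201.4 ≠ 191.4
Conclusion: The claimed result is incorrect. The correct answer is 201.4.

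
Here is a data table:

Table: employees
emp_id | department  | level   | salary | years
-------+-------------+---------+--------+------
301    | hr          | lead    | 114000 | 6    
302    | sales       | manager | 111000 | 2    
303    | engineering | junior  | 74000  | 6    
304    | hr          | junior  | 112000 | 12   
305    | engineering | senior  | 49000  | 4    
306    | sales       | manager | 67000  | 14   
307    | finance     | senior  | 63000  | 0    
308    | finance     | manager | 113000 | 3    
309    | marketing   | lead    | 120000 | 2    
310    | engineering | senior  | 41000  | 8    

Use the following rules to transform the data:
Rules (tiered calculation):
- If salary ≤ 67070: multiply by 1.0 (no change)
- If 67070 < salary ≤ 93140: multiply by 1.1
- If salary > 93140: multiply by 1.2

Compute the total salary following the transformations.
985400.0

Step 1: Tier 1 (salary ≤ 67070): 4 records, sum = 220000 × 1.0 = 220000.0
Step 2: Tier 2 (67070 < salary ≤ 93140): 1 records, sum = 74000 × 1.1 = 81400.0
Step 3: Tier 3 (salary > 93140): 5 records, sum = 570000 × 1.2 = 684000.0
Step 4: Final sum = 220000.0 + 81400.0 + 684000.0 = 985400.0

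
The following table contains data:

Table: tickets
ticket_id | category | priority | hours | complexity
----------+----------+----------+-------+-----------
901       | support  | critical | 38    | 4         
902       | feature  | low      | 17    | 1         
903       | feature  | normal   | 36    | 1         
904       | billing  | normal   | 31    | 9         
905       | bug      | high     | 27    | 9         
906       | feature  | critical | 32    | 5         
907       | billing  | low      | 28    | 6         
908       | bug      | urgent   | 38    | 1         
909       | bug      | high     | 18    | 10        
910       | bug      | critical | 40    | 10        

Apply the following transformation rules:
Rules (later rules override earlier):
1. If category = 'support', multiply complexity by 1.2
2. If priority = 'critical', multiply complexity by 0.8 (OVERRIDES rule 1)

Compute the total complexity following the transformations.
52.2

Step 1: Rule 2 takes priority for records with priority = 'critical'
  - 3 records: 19 × 0.8 = 15.2
Step 2: Rule 1 applies to remaining records with category = 'support'
  - 0 records: 0 × 1.2 = 0.0
Step 3: Other records unchanged: 37
Step 4: Final sum = 15.2 + 0.0 + 37 = 52.2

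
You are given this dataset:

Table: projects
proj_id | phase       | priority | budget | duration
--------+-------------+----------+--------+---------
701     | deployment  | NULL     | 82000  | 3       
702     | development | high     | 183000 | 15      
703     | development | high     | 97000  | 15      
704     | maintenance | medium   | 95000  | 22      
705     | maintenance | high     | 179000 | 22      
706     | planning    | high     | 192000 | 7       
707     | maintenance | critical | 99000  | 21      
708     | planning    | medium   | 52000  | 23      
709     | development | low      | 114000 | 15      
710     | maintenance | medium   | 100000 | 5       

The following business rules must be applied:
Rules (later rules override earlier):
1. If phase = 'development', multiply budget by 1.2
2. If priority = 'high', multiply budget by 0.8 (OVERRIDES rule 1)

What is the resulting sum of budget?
1085600.0

Step 1: Rule 2 takes priority for records with priority = 'high'
  - 4 records: 651000 × 0.8 = 520800.0
Step 2: Rule 1 applies to remaining records with phase = 'development'
  - 1 records: 114000 × 1.2 = 136800.0
Step 3: Other records unchanged: 428000
Step 4: Final sum = 520800.0 + 136800.0 + 428000 = 1085600.0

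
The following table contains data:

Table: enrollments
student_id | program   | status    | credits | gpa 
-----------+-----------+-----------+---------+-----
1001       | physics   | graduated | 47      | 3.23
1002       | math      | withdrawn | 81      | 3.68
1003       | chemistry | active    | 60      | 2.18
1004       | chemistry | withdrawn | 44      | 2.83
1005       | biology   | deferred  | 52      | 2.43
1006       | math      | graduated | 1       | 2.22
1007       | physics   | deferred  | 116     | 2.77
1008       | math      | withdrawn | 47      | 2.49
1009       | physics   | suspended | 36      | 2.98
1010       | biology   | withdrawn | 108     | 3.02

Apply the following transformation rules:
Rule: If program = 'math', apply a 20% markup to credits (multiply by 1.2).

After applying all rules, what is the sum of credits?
617.8

Step 1: Records with program = 'math' have total credits = 129
Step 2: Apply multiplier: 129 × 1.2 = 154.8
Step 3: Other records total: 463
Step 4: Final sum = 154.8 + 463 = 617.8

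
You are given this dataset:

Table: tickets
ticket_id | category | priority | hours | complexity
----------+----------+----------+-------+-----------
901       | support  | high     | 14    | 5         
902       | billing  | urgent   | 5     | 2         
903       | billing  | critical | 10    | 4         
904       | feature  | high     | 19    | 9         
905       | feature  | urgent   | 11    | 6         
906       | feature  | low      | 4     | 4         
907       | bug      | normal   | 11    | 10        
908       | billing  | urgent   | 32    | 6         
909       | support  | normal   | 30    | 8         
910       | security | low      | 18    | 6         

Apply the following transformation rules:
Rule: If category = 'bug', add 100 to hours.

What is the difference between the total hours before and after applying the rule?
100

Step 1: Original sum of hours = 154
Step 2: 1 records have category = 'bug'
Step 3: Each affected record changes by 100
Step 4: Total change = 1 × 100 = 100
Step 5: New sum = 154 + 100 = 254
Step 6: Difference = |254 - 154| = 100
        (Sum increased by 100)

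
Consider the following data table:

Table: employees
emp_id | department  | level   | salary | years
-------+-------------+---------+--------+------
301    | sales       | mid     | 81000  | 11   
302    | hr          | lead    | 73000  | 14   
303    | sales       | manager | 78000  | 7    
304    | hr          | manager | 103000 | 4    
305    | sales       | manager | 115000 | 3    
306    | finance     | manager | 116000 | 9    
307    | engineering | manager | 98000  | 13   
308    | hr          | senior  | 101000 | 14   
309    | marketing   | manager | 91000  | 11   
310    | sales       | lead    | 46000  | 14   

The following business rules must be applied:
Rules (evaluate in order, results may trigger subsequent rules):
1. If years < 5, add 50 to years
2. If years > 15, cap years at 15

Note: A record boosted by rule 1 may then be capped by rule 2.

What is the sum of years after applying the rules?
123

Step 1: Apply rule 1 to records with years < 5
  - 2 records get bonus of 50
  - Of these, 2 records then exceed 15 and get capped
Step 2: Apply rule 2 to records with years > 15
  - 0 records (original) are capped
Step 3: Calculate final sum = 123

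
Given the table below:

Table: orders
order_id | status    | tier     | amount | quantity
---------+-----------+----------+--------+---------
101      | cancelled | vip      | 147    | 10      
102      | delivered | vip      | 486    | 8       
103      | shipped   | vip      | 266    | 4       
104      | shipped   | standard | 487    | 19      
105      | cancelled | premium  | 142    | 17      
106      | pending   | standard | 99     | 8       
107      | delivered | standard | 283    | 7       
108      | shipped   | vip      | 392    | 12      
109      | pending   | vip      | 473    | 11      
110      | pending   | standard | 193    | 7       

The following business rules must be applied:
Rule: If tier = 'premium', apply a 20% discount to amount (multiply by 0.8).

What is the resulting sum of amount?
2939.6

Step 1: Records with tier = 'premium' have total amount = 142
Step 2: Apply multiplier: 142 × 0.8 = 113.6
Step 3: Other records total: 2826
Step 4: Final sum = 113.6 + 2826 = 2939.6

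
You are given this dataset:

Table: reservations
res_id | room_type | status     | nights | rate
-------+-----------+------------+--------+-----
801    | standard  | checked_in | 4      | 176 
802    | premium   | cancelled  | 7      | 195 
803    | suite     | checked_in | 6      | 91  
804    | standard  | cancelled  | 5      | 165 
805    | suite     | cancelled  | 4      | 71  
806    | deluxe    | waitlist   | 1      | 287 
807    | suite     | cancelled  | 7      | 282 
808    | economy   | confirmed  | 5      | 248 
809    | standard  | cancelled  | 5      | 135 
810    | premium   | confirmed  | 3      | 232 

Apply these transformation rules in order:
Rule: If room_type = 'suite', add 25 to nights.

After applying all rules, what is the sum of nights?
122

Step 1: Count records where room_type = 'suite': 3
Step 2: Total bonus added: 3 × 25 = 75
Step 3: Original sum of nights: 47
Step 4: Final sum = 47 + 75 = 122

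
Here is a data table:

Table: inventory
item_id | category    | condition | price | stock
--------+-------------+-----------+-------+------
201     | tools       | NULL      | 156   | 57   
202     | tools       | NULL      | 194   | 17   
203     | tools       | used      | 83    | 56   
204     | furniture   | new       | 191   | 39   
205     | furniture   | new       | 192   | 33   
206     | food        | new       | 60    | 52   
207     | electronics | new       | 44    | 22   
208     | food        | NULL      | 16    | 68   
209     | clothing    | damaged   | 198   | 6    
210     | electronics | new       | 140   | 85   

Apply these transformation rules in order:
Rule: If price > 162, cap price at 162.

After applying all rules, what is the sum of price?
1147

Step 1: 4 records have price > 162
Step 2: These records originally summed to 775
Step 3: After capping: 4 × 162 = 648
Step 4: Unaffected records sum: 499
Step 5: Final sum = 648 + 499 = 1147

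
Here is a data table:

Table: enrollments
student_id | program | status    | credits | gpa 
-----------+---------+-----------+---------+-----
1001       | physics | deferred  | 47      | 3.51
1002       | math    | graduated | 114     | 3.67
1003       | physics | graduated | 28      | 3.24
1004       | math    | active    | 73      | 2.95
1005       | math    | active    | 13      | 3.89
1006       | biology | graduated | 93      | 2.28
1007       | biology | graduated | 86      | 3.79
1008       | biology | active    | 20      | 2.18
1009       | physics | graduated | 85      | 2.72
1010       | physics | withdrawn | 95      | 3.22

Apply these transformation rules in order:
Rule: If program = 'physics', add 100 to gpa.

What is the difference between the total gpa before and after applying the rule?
400.0

Step 1: Original sum of gpa = 31.45
Step 2: 4 records have program = 'physics'
Step 3: Each affected record changes by 100
Step 4: Total change = 4 × 100 = 400
Step 5: New sum = 31.45 + 400 = 431.45
Step 6: Difference = |431.45 - 31.45| = 400.0
        (Sum increased by 400.0)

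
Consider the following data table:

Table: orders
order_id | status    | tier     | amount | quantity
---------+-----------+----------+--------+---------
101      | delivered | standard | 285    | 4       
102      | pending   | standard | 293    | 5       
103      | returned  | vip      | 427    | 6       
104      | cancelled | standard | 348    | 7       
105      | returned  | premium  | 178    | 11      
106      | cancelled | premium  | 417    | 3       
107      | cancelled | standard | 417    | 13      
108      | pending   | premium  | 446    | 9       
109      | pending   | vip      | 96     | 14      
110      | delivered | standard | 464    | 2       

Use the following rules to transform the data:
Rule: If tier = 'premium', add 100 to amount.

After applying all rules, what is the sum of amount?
3671

Step 1: Count records where tier = 'premium': 3
Step 2: Total bonus added: 3 × 100 = 300
Step 3: Original sum of amount: 3371
Step 4: Final sum = 3371 + 300 = 3671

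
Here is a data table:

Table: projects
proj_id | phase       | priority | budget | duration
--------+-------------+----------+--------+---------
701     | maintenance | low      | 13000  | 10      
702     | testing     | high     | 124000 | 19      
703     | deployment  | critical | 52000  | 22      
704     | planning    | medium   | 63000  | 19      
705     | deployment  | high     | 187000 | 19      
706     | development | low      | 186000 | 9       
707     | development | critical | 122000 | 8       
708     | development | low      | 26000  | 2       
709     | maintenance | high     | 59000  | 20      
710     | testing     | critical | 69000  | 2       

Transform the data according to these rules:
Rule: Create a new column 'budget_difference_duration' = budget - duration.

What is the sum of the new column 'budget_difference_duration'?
900870

Step 1: For each record, compute budget - duration
Example calculations:
  13000 - 10 = 12990
  124000 - 19 = 123981
  52000 - 22 = 51978
  ...
Step 2: Sum all derived values
Step 3: Total = 900870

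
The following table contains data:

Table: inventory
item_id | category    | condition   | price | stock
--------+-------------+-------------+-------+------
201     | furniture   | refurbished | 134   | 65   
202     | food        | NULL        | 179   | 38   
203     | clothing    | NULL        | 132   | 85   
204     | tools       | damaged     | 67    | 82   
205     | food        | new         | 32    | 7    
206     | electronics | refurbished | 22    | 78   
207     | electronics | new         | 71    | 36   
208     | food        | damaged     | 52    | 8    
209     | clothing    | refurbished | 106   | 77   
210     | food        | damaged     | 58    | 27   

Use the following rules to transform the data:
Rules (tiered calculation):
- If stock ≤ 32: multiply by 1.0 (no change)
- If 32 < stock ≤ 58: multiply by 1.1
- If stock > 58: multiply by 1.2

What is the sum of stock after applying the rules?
587.8

Step 1: Tier 1 (stock ≤ 32): 3 records, sum = 42 × 1.0 = 42.0
Step 2: Tier 2 (32 < stock ≤ 58): 2 records, sum = 74 × 1.1 = 81.4
Step 3: Tier 3 (stock > 58): 5 records, sum = 387 × 1.2 = 464.4
Step 4: Final sum = 42.0 + 81.4 + 464.4 = 587.8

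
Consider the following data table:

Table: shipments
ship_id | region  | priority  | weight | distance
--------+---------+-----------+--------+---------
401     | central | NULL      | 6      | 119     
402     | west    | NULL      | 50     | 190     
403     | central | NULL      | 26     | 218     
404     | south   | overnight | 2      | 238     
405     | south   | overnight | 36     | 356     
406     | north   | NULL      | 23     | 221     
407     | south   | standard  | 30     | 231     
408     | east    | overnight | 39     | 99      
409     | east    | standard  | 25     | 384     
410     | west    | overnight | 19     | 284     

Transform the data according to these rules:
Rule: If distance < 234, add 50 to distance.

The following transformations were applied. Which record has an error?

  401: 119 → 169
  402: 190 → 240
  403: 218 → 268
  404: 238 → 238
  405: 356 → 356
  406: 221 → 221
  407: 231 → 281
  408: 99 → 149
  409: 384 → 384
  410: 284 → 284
Record 406 has an error. The correct transformed value should be 271, not 221.

Step 1: Check each record against the rule
Step 2: Record 406 has distance = 221
Step 3: Since 221 < 234, the bonus should have been applied
Step 4: Correct value = 271, but claimed value = 221
Conclusion: Record 406 has the error.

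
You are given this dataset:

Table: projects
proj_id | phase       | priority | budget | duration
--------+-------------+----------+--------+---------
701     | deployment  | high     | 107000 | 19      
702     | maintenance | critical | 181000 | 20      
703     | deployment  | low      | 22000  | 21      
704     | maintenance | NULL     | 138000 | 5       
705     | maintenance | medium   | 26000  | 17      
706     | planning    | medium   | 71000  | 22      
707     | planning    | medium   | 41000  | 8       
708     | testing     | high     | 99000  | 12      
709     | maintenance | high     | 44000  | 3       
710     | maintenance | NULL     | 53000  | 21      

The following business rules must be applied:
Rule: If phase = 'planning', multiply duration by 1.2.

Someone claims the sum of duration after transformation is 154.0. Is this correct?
Yes, the result is correct.

Step 1: Calculate the correct sum after transformation
Step 2: Apply multiplier 1.2 to records where phase = 'planning'
Step 3: Correct result = 154.0
Step 4: Claimed result = 154.0
Step 5: 154.0 = 154.0 ✓
Conclusion: The claimed result is correct.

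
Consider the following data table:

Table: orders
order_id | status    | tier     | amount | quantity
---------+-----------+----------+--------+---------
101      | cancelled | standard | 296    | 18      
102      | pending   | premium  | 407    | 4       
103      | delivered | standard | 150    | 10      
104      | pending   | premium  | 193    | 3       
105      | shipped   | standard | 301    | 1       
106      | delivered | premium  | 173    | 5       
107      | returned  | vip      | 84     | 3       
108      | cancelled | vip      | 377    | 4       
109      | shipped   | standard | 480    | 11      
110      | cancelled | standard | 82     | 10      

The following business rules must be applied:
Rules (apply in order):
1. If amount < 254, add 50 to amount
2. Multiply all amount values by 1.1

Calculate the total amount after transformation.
3072.3

Step 1: Apply Rule 1 - Add 50 to records with amount < 254
  - 5 records affected: 682 + (5 × 50) = 932
  - Unaffected records: 1861
  - Sum after Rule 1: 2793
Step 2: Apply Rule 2 - Multiply all by 1.1
  - 2793 × 1.1 = 3072.3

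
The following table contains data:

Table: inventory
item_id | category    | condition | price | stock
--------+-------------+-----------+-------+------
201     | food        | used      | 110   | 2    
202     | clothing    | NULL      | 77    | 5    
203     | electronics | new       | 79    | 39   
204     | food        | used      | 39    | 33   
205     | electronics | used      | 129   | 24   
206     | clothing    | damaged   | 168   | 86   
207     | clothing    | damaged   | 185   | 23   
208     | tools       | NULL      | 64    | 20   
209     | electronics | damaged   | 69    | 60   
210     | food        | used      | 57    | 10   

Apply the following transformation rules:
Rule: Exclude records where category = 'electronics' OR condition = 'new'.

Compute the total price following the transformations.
700

Step 1: Find records where category = 'electronics' OR condition = 'new'
Step 2: 3 records match, summing to 277
Step 3: Original sum: 977
Step 4: Remaining sum = 977 - 277 = 700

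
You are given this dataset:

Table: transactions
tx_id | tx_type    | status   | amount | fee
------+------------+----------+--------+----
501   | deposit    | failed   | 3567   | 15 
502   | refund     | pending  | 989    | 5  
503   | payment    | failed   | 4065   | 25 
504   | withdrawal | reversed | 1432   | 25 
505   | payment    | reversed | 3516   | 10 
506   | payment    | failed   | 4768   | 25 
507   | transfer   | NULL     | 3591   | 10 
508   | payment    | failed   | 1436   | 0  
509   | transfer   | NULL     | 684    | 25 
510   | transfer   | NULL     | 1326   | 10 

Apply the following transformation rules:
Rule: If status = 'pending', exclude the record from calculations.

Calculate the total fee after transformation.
145

Step 1: Identify records where status = 'pending'
Step 2: The excluded records sum to 5
Step 3: Original total fee = 150
Step 4: Remaining total = 150 - 5 = 145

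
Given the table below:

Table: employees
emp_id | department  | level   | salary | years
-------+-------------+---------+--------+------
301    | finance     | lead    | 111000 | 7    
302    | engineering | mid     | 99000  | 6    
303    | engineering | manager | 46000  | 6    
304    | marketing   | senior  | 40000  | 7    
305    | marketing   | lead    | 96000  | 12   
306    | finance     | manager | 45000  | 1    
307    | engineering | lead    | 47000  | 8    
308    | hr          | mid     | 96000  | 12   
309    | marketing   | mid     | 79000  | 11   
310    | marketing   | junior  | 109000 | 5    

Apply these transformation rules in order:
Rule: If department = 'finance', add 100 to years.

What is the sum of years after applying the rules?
275

Step 1: Count records where department = 'finance': 2
Step 2: Total bonus added: 2 × 100 = 200
Step 3: Original sum of years: 75
Step 4: Final sum = 75 + 200 = 275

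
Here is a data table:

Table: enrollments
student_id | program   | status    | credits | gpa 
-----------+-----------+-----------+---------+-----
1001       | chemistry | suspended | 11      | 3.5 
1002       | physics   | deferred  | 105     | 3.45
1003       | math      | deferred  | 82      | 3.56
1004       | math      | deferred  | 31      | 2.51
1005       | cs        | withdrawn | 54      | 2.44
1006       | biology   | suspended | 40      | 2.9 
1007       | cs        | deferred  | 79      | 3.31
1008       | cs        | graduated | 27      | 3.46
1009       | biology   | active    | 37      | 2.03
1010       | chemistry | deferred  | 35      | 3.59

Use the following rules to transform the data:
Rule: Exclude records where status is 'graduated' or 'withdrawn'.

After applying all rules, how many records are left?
8

Step 1: Count records to exclude
  - 1 (graduated) + 1 (withdrawn) = 2 records
Step 2: Total records: 10
Step 3: Remaining = 10 - 2 = 8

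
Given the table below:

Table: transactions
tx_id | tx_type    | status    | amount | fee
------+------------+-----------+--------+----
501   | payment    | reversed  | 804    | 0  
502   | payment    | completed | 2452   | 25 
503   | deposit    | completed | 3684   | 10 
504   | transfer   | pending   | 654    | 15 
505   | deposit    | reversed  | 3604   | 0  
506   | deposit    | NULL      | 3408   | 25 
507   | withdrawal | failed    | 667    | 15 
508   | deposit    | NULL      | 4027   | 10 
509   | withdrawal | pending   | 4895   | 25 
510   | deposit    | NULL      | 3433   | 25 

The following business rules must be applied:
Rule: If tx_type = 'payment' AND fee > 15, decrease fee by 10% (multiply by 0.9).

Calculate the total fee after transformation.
147.5

Step 1: Find records where tx_type = 'payment' AND fee > 15
Step 2: 1 records match, summing to 25
Step 3: After multiplier: 25 × 0.9 = 22.5
Step 4: Unaffected records sum: 125
Step 5: Final sum = 22.5 + 125 = 147.5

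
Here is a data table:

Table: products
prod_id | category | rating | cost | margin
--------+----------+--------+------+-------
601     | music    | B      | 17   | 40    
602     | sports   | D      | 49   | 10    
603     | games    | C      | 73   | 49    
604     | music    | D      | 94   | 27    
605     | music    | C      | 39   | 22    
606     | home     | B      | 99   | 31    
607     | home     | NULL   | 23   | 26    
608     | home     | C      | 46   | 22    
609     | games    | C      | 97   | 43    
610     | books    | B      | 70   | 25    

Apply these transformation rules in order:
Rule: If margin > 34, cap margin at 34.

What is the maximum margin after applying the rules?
34

Step 1: Original maximum margin = 49
Step 2: Apply cap at 34
Step 3: 3 records had margin > 34 and were capped
Step 4: Maximum after transformation = 34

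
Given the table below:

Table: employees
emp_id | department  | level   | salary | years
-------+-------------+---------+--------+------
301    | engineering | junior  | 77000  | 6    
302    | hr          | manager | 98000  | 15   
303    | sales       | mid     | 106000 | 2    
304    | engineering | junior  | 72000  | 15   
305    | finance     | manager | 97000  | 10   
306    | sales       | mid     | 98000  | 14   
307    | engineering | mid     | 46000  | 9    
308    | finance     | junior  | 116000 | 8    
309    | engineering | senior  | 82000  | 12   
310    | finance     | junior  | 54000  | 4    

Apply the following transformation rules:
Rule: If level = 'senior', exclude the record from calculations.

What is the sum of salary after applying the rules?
764000

Step 1: Identify records where level = 'senior'
Step 2: The excluded records sum to 82000
Step 3: Original total salary = 846000
Step 4: Remaining total = 846000 - 82000 = 764000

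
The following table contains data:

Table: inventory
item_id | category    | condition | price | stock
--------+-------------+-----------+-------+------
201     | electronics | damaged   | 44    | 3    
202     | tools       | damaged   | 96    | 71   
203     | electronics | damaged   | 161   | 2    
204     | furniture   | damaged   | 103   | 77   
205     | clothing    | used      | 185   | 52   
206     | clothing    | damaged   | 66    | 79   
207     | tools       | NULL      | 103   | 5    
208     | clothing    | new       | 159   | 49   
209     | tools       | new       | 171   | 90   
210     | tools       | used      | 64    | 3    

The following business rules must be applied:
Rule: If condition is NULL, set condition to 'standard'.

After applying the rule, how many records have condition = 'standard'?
1

Step 1: Count records where condition IS NULL
Step 2: Found 1 records with NULL condition
Step 3: These records will have condition set to 'standard'
Step 4: Records already having condition = 'standard': 0
Step 5: Answer: 1 + 0 = 1 records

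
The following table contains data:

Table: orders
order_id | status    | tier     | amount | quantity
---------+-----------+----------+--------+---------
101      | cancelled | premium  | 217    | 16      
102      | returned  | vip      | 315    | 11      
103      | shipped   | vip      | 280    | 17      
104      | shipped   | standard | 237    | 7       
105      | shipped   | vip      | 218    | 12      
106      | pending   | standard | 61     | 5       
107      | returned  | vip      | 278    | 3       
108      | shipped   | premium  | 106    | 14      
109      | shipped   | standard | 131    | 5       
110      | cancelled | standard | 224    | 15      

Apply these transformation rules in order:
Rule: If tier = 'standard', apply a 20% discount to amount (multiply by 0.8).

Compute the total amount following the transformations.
1936.4

Step 1: Records with tier = 'standard' have total amount = 653
Step 2: Apply multiplier: 653 × 0.8 = 522.4
Step 3: Other records total: 1414
Step 4: Final sum = 522.4 + 1414 = 1936.4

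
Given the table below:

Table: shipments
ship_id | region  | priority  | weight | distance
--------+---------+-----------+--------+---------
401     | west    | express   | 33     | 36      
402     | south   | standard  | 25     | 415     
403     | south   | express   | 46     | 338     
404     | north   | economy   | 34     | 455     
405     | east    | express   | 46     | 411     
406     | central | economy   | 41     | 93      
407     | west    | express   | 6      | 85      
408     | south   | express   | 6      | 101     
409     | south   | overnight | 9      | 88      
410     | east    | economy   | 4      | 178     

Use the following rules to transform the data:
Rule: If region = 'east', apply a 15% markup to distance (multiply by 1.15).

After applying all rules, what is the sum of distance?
2288.35

Step 1: Records with region = 'east' have total distance = 589
Step 2: Apply multiplier: 589 × 1.15 = 677.35
Step 3: Other records total: 1611
Step 4: Final sum = 677.35 + 1611 = 2288.35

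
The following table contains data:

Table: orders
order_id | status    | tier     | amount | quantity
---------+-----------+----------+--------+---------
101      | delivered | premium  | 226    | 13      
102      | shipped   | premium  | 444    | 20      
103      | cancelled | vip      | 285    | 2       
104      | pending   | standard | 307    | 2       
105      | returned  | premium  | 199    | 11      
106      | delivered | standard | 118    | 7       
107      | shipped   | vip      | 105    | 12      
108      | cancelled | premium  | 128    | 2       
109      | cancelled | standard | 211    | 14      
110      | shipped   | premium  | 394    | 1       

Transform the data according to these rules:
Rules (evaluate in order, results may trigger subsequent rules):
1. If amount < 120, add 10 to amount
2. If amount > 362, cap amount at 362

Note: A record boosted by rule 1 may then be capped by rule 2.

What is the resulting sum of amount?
2323

Step 1: Apply rule 1 to records with amount < 120
  - 2 records get bonus of 10
  - Of these, 0 records then exceed 362 and get capped
Step 2: Apply rule 2 to records with amount > 362
  - 2 records (original) are capped
Step 3: Calculate final sum = 2323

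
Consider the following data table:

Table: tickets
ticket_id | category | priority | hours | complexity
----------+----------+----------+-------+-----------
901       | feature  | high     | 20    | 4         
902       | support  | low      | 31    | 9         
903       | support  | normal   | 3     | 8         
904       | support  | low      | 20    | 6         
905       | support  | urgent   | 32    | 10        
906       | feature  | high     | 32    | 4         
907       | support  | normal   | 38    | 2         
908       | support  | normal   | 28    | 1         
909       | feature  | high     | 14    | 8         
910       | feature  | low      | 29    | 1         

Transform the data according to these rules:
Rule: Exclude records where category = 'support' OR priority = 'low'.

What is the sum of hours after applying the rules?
66

Step 1: Find records where category = 'support' OR priority = 'low'
Step 2: 7 records match, summing to 181
Step 3: Original sum: 247
Step 4: Remaining sum = 247 - 181 = 66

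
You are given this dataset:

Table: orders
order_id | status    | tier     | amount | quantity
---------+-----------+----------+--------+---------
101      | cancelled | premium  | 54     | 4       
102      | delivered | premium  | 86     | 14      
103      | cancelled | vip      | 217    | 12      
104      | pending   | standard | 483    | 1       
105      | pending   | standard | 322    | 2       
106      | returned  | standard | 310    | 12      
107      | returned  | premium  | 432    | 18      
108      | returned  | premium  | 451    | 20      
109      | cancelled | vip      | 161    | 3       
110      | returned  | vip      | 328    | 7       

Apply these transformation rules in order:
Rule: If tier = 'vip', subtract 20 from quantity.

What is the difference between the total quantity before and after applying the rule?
60

Step 1: Original sum of quantity = 93
Step 2: 3 records have tier = 'vip'
Step 3: Each affected record changes by -20
Step 4: Total change = 3 × -20 = -60
Step 5: New sum = 93 + -60 = 33
Step 6: Difference = |33 - 93| = 60
        (Sum decreased by 60)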